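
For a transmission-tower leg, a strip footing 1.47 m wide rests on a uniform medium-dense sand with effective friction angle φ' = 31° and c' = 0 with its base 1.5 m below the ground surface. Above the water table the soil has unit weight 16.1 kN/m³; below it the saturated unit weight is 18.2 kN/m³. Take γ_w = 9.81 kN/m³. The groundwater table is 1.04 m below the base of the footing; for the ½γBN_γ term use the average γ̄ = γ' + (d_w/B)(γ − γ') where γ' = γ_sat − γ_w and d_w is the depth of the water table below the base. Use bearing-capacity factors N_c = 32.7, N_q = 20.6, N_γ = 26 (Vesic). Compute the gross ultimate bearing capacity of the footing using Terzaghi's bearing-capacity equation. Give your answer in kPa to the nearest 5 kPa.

Overburden at base level: q = 16.1 × 1.5 = 24.15 kPa.
The water table is 1.04 m below the base (< B = 1.47 m), so the ½γBN_γ term uses γ̄ = γ' + (d_w/B)(γ − γ') = 8.39 + (1.04/1.47)(16.1 − 8.39) = 13.845 kN/m³.
Surcharge term q·N_q = 24.15 × 20.6 = 497.49 kPa; self-weight term 0.5·γ·B·N_γ = 0.5 × 13.845 × 1.47 × 26 = 264.57 kPa.
q_ult = 497.49 + 264.57 = 762.06 kPa.

q_ult ≈ 760 kPa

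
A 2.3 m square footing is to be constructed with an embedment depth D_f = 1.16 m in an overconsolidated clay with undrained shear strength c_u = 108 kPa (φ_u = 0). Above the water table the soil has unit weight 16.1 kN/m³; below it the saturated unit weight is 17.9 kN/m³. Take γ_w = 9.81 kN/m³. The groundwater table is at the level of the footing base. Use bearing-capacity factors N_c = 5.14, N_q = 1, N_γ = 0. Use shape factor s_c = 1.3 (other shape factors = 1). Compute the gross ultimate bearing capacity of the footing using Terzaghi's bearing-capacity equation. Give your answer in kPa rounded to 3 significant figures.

q = γ·D_f = 16.1 × 1.16 = 18.676 kPa.
c·N_c·s_c = 108 × 5.14 × 1.3 = 721.66 kPa
q·N_q = 18.676 × 1 = 18.676 kPa
q_ult = 721.66 + 18.676 = 740.33 kPa.

q_ult ≈ 740 kPa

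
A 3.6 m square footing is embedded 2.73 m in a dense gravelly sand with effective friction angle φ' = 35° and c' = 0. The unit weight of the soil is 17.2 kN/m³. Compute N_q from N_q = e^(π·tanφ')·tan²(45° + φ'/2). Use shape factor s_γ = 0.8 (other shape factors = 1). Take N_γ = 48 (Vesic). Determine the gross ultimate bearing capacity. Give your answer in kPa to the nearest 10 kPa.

tan35° = 0.7002, so N_q = e^(π×0.7002)·tan²(62.5°) = 9.023 × 3.69 = 33.3.
Effective surcharge at the founding depth q = γ·D_f = 17.2 × 2.73 = 46.956 kPa.
q_ult = q·N_q + 0.5·γ·B·N_γ·s_γ
     = 46.956 × 33.296 + 0.5 × 17.2 × 3.6 × 48 × 0.8
     = 1563.5 + 1188.9 = 2752.3 kPa.

q_ult ≈ 2750 kPa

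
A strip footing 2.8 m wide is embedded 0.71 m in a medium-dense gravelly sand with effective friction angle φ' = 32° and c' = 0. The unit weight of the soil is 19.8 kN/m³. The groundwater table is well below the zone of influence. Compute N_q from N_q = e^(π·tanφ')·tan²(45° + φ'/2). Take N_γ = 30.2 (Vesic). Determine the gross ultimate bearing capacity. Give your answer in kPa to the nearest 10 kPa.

tan32° = 0.6249, so N_q = e^(π×0.6249)·tan²(61°) = 7.121 × 3.255 = 23.18.
Overburden at base level: q = 19.8 × 0.71 = 14.058 kPa.
Surcharge term q·N_q = 14.058 × 23.177 = 325.82 kPa; self-weight term 0.5·γ·B·N_γ = 0.5 × 19.8 × 2.8 × 30.2 = 837.14 kPa.
q_ult = 325.82 + 837.14 = 1163 kPa.

q_ult ≈ 1160 kPa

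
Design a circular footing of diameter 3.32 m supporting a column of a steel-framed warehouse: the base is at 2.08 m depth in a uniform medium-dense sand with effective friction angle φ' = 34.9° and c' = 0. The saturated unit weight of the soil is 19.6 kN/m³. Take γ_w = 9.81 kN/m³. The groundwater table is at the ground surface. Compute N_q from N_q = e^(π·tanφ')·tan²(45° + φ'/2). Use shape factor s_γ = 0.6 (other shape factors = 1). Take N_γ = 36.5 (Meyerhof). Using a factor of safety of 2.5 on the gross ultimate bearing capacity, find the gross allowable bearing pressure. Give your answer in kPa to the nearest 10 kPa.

N_q = e^(π·tan34.9°)·tan²(62.45°) = 32.89.
Water table at ground surface, so effective unit weight γ' = 19.6 − 9.81 = 9.79 kN/m³ is used throughout; overburden q = 9.79 × 2.08 = 20.363 kPa; the same γ' applies in the ½γBN_γ term.
Surcharge term q·N_q = 20.363 × 32.885 = 669.65 kPa; self-weight term 0.5·γ·B·N_γ·s_γ = 0.5 × 9.79 × 3.32 × 36.5 × 0.6 = 355.91 kPa.
q_ult = 669.65 + 355.91 = 1025.6 kPa.
q_all = 1025.6 / 2.5 = 410.22 kPa.

q_all ≈ 410 kPa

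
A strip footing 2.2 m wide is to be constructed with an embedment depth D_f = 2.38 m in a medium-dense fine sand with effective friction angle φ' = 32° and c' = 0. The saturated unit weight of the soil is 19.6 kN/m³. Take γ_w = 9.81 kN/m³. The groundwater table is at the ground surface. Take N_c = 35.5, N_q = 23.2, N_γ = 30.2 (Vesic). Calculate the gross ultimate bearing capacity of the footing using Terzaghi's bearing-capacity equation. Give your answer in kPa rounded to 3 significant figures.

Water table at ground surface, so effective unit weight γ' = 19.6 − 9.81 = 9.79 kN/m³ is used throughout; overburden q = 9.79 × 2.38 = 23.3 kPa; the same γ' applies in the ½γBN_γ term.
Surcharge term q·N_q = 23.3 × 23.2 = 540.56 kPa; self-weight term 0.5·γ·B·N_γ = 0.5 × 9.79 × 2.2 × 30.2 = 325.22 kPa.
q_ult = 540.56 + 325.22 = 865.79 kPa.

q_ult ≈ 866 kPa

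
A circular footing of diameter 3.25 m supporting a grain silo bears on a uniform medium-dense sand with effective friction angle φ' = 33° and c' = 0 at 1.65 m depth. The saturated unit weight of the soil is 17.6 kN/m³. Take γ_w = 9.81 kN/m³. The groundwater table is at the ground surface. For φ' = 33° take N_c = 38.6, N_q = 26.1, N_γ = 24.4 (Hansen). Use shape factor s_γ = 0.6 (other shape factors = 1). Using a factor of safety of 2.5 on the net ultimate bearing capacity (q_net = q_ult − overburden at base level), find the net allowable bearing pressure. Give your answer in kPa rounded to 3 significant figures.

q_all(net) ≈ 203 kPa

Water table at ground surface, so effective unit weight γ' = 17.6 − 9.81 = 7.79 kN/m³ is used throughout; overburden q = 7.79 × 1.65 = 12.854 kPa; the same γ' applies in the ½γBN_γ term.
Surcharge term q·N_q = 12.854 × 26.1 = 335.48 kPa; self-weight term 0.5·γ·B·N_γ·s_γ = 0.5 × 7.79 × 3.25 × 24.4 × 0.6 = 185.32 kPa.
q_ult = 335.48 + 185.32 = 520.8 kPa.
q_net = 520.8 − 12.854 = 507.95 kPa.
q_all(net) = 507.95 / 2.5 = 203.18 kPa.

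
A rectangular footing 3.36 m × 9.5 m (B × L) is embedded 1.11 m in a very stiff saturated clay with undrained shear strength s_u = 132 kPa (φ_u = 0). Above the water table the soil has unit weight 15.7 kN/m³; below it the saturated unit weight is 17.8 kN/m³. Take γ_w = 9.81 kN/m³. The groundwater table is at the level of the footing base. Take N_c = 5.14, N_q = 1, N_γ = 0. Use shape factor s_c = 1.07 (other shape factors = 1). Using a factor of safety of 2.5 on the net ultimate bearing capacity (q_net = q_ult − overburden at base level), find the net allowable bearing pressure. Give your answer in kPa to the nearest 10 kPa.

Overburden at base level: q = 15.7 × 1.11 = 17.427 kPa.
Cohesion term c·N_c·s_c = 132 × 5.14 × 1.07 = 725.97 kPa; surcharge term q·N_q = 17.427 × 1 = 17.427 kPa.
q_ult = 725.97 + 17.427 = 743.4 kPa.
q_net = 743.4 − 17.427 = 725.97 kPa.
q_all(net) = 725.97 / 2.5 = 290.39 kPa.

q_all(net) ≈ 290 kPa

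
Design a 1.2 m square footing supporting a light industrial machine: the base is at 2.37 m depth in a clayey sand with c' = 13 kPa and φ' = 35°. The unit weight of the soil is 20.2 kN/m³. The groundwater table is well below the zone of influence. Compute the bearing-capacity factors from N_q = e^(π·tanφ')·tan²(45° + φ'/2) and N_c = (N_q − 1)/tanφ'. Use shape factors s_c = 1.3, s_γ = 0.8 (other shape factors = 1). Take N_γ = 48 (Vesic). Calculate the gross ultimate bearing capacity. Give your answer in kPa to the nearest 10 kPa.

q_ult ≈ 2840 kPa

tan35° = 0.7002, so N_q = e^(π×0.7002)·tan²(62.5°) = 9.023 × 3.69 = 33.3.
N_c = (33.3 − 1)/tan35° = 46.12.
q = γ·D_f = 20.2 × 2.37 = 47.874 kPa.
c·N_c·s_c = 13 × 46.124 × 1.3 = 779.49 kPa
q·N_q = 47.874 × 33.296 = 1594 kPa
0.5·γ·B·N_γ·s_γ = 0.5 × 20.2 × 1.2 × 48 × 0.8 = 465.41 kPa
q_ult = 779.49 + 1594 + 465.41 = 2838.9 kPa.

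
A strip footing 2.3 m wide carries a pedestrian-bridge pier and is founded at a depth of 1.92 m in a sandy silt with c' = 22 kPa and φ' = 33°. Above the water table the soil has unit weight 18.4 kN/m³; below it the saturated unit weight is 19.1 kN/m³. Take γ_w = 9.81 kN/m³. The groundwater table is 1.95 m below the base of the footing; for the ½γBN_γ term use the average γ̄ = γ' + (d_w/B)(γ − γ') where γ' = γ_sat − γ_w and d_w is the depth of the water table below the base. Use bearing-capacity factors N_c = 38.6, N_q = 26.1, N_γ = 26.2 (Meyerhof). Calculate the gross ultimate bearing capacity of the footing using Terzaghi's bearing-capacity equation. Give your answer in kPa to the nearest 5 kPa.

q = γ·D_f = 18.4 × 1.92 = 35.328 kPa.
γ' = 9.29 kN/m³; averaging over the depth B below the base, γ̄ = γ' + (d_w/B)(γ − γ') = 17.014 kN/m³.
c·N_c = 22 × 38.6 = 849.2 kPa
q·N_q = 35.328 × 26.1 = 922.06 kPa
0.5·γ·B·N_γ = 0.5 × 17.014 × 2.3 × 26.2 = 512.62 kPa
q_ult = 849.2 + 922.06 + 512.62 = 2283.9 kPa.

q_ult ≈ 2285 kPa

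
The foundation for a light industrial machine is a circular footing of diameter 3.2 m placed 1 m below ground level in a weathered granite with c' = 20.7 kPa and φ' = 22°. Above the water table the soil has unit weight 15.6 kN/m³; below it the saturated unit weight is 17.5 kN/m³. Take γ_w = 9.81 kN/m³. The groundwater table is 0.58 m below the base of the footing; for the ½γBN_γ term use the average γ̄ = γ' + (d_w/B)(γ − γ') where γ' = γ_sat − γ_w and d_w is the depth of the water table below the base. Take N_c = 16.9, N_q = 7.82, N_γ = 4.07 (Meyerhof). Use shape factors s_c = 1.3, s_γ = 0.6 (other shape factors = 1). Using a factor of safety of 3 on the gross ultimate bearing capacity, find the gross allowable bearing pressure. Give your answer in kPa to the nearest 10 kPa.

q_all ≈ 200 kPa

Effective surcharge at the founding depth q = γ·D_f = 15.6 × 1 = 15.6 kPa.
With d_w = 0.58 m < B, γ̄ = 7.69 + (0.58/3.2) × (15.6 − 7.69) = 9.1237 kN/m³.
q_ult = c·N_c·s_c + q·N_q + 0.5·γ·B·N_γ·s_γ
     = 20.7 × 16.9 × 1.3 + 15.6 × 7.82 + 0.5 × 9.1237 × 3.2 × 4.07 × 0.6
     = 454.78 + 121.99 + 35.648 = 612.42 kPa.
q_all = 612.42 / 3 = 204.14 kPa.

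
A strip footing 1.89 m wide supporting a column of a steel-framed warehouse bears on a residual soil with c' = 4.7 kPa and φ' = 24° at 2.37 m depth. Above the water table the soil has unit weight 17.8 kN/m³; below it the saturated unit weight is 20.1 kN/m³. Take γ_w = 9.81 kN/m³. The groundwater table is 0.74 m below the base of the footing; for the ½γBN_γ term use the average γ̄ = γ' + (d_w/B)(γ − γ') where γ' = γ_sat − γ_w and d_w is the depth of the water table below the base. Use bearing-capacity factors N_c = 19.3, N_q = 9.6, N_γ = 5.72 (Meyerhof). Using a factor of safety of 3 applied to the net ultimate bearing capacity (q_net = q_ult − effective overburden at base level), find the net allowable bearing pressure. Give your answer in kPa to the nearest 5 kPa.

q_all(net) ≈ 175 kPa

q = γ·D_f = 17.8 × 2.37 = 42.186 kPa.
γ' = 10.29 kN/m³; averaging over the depth B below the base, γ̄ = γ' + (d_w/B)(γ − γ') = 13.23 kN/m³.
c·N_c = 4.7 × 19.3 = 90.71 kPa
q·N_q = 42.186 × 9.6 = 404.99 kPa
0.5·γ·B·N_γ = 0.5 × 13.23 × 1.89 × 5.72 = 71.516 kPa
q_ult = 90.71 + 404.99 + 71.516 = 567.21 kPa.
Net ultimate: q_net = 567.21 − 42.186 = 525.03 kPa.
q_all(net) = 525.03 / 3 = 175.01 kPa.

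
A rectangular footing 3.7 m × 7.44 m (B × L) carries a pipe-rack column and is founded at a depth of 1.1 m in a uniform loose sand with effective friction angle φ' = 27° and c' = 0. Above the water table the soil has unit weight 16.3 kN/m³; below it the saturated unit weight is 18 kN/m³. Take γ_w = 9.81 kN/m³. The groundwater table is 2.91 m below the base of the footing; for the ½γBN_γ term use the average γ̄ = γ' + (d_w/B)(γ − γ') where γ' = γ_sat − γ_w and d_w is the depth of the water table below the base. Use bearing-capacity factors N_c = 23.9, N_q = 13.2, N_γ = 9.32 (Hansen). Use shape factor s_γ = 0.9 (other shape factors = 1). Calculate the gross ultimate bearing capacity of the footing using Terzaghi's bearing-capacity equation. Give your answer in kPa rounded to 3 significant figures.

q_ult ≈ 463 kPa

Overburden at base level: q = 16.3 × 1.1 = 17.93 kPa.
The water table is 2.91 m below the base (< B = 3.7 m), so the ½γBN_γ term uses γ̄ = γ' + (d_w/B)(γ − γ') = 8.19 + (2.91/3.7)(16.3 − 8.19) = 14.568 kN/m³.
Surcharge term q·N_q = 17.93 × 13.2 = 236.68 kPa; self-weight term 0.5·γ·B·N_γ·s_γ = 0.5 × 14.568 × 3.7 × 9.32 × 0.9 = 226.07 kPa.
q_ult = 236.68 + 226.07 = 462.75 kPa.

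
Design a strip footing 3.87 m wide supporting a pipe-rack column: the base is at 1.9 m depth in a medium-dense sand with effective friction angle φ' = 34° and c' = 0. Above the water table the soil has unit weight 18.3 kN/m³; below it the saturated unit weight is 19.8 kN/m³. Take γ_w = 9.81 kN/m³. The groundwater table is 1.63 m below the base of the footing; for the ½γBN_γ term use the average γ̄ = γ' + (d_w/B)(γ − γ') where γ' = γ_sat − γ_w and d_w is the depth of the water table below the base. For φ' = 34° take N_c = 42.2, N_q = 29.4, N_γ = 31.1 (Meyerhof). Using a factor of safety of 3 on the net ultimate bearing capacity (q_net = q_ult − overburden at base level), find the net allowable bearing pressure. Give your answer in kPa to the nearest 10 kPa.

Overburden at base level: q = 18.3 × 1.9 = 34.77 kPa.
The water table is 1.63 m below the base (< B = 3.87 m), so the ½γBN_γ term uses γ̄ = γ' + (d_w/B)(γ − γ') = 9.99 + (1.63/3.87)(18.3 − 9.99) = 13.49 kN/m³.
Surcharge term q·N_q = 34.77 × 29.4 = 1022.2 kPa; self-weight term 0.5·γ·B·N_γ = 0.5 × 13.49 × 3.87 × 31.1 = 811.81 kPa.
q_ult = 1022.2 + 811.81 = 1834.1 kPa.
q_net = 1834.1 − 34.77 = 1799.3 kPa.
q_all(net) = 1799.3 / 3 = 599.76 kPa.

q_all(net) ≈ 600 kPa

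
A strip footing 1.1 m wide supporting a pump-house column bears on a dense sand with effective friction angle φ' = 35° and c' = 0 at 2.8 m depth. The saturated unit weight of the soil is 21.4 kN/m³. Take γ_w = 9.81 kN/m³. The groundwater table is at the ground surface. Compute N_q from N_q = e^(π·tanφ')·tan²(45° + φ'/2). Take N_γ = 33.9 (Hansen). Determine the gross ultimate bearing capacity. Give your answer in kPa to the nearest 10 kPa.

q_ult ≈ 1300 kPa

tan35° = 0.7002, so N_q = e^(π×0.7002)·tan²(62.5°) = 9.023 × 3.69 = 33.3.
With the water table at the surface the whole profile is submerged: γ' = 21.4 − 9.81 = 11.59 kN/m³, so q = γ'·D_f = 32.452 kPa; the same γ' applies in the ½γBN_γ term.
q_ult = q·N_q + 0.5·γ·B·N_γ
     = 32.452 × 33.296 + 0.5 × 11.59 × 1.1 × 33.9
     = 1080.5 + 216.1 = 1296.6 kPa.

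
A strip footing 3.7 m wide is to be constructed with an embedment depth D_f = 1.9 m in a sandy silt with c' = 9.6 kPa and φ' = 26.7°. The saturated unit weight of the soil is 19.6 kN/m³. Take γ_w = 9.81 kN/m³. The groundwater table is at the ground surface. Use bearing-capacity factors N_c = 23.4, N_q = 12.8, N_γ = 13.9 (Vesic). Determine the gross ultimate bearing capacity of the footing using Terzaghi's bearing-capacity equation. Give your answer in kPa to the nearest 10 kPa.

q_ult ≈ 710 kPa

γ' = 19.6 − 9.81 = 9.79 kN/m³ (submerged throughout). q = 9.79 × 1.9 = 18.601 kPa; the same γ' applies in the ½γBN_γ term.
c·N_c = 9.6 × 23.4 = 224.64 kPa
q·N_q = 18.601 × 12.8 = 238.09 kPa
0.5·γ·B·N_γ = 0.5 × 9.79 × 3.7 × 13.9 = 251.75 kPa
q_ult = 224.64 + 238.09 + 251.75 = 714.48 kPa.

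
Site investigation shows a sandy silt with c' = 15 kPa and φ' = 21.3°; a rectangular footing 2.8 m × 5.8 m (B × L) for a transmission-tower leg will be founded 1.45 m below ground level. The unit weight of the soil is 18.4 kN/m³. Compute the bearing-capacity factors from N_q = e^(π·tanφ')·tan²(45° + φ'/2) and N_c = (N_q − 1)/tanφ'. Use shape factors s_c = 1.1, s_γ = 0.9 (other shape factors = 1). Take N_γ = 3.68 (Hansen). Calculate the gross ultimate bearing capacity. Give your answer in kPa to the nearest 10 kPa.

q_ult ≈ 550 kPa

tan21.3° = 0.3899, so N_q = e^(π×0.3899)·tan²(55.65°) = 3.404 × 2.141 = 7.29.
N_c = (7.29 − 1)/tan21.3° = 16.13.
q = γ·D_f = 18.4 × 1.45 = 26.68 kPa.
c·N_c·s_c = 15 × 16.126 × 1.1 = 266.07 kPa
q·N_q = 26.68 × 7.2871 = 194.42 kPa
0.5·γ·B·N_γ·s_γ = 0.5 × 18.4 × 2.8 × 3.68 × 0.9 = 85.317 kPa
q_ult = 266.07 + 194.42 + 85.317 = 545.81 kPa.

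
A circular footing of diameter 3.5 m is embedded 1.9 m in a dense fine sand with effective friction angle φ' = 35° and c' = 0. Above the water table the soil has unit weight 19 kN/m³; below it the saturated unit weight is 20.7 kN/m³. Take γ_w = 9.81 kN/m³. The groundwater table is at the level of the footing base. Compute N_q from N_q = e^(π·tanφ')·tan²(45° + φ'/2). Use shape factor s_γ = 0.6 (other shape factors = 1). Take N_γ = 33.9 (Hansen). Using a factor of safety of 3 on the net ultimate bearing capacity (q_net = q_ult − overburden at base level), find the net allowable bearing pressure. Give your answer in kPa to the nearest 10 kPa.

N_q = e^(π·tan35°)·tan²(62.5°) = 33.3.
Overburden at base level: q = 19 × 1.9 = 36.1 kPa.
Below the base the soil is submerged, so the ½γBN_γ term uses γ' = 20.7 − 9.81 = 10.89 kN/m³.
Surcharge term q·N_q = 36.1 × 33.296 = 1202 kPa; self-weight term 0.5·γ·B·N_γ·s_γ = 0.5 × 10.89 × 3.5 × 33.9 × 0.6 = 387.63 kPa.
q_ult = 1202 + 387.63 = 1589.6 kPa.
q_net = 1589.6 − 36.1 = 1553.5 kPa.
q_all(net) = 1553.5 / 3 = 517.84 kPa.

q_all(net) ≈ 520 kPa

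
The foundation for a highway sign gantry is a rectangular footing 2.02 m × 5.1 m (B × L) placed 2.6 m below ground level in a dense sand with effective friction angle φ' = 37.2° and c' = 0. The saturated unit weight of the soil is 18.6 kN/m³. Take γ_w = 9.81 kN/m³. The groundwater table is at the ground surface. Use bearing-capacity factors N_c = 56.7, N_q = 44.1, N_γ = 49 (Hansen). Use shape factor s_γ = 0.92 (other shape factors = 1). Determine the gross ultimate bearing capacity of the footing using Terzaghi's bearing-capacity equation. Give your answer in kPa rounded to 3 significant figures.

q_ult ≈ 1410 kPa

γ' = 18.6 − 9.81 = 8.79 kN/m³ (submerged throughout). q = 8.79 × 2.6 = 22.854 kPa; the same γ' applies in the ½γBN_γ term.
q·N_q = 22.854 × 44.1 = 1007.9 kPa
0.5·γ·B·N_γ·s_γ = 0.5 × 8.79 × 2.02 × 49 × 0.92 = 400.22 kPa
q_ult = 1007.9 + 400.22 = 1408.1 kPa.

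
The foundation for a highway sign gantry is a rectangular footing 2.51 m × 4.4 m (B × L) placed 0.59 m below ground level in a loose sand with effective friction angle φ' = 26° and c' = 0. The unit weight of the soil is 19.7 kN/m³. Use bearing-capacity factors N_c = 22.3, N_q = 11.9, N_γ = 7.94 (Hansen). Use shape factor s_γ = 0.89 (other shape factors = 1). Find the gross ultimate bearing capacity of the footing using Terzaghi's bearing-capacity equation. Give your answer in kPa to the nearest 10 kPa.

q = γ·D_f = 19.7 × 0.59 = 11.623 kPa.
q·N_q = 11.623 × 11.9 = 138.31 kPa
0.5·γ·B·N_γ·s_γ = 0.5 × 19.7 × 2.51 × 7.94 × 0.89 = 174.71 kPa
q_ult = 138.31 + 174.71 = 313.02 kPa.

q_ult ≈ 310 kPa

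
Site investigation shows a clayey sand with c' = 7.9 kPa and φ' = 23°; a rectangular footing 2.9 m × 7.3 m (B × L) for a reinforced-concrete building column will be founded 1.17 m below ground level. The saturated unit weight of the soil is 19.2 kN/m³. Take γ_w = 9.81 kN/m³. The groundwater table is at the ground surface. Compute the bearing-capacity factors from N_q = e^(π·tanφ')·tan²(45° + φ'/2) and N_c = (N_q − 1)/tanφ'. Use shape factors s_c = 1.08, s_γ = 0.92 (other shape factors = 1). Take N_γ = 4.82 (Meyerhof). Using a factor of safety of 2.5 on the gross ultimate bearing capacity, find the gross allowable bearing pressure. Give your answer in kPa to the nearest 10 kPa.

q_all ≈ 120 kPa

N_q = e^(π·tan23°)·tan²(56.5°) = 8.66; N_c = (N_q − 1)/tanφ' = 18.05.
Water table at ground surface, so effective unit weight γ' = 19.2 − 9.81 = 9.39 kN/m³ is used throughout; overburden q = 9.39 × 1.17 = 10.986 kPa; the same γ' applies in the ½γBN_γ term.
Cohesion term c·N_c·s_c = 7.9 × 18.049 × 1.08 = 153.99 kPa; surcharge term q·N_q = 10.986 × 8.6612 = 95.154 kPa; self-weight term 0.5·γ·B·N_γ·s_γ = 0.5 × 9.39 × 2.9 × 4.82 × 0.92 = 60.377 kPa.
q_ult = 153.99 + 95.154 + 60.377 = 309.52 kPa.
q_all = 309.52 / 2.5 = 123.81 kPa.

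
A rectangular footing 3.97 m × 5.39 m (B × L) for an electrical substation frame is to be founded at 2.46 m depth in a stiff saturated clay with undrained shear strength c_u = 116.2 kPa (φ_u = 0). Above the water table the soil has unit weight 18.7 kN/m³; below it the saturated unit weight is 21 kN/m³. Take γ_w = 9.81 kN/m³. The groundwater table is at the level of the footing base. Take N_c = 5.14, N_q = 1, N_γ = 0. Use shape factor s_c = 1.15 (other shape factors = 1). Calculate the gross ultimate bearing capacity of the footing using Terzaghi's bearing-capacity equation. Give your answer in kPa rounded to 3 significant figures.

q_ult ≈ 733 kPa

q = γ·D_f = 18.7 × 2.46 = 46.002 kPa.
c·N_c·s_c = 116.2 × 5.14 × 1.15 = 686.86 kPa
q·N_q = 46.002 × 1 = 46.002 kPa
q_ult = 686.86 + 46.002 = 732.86 kPa.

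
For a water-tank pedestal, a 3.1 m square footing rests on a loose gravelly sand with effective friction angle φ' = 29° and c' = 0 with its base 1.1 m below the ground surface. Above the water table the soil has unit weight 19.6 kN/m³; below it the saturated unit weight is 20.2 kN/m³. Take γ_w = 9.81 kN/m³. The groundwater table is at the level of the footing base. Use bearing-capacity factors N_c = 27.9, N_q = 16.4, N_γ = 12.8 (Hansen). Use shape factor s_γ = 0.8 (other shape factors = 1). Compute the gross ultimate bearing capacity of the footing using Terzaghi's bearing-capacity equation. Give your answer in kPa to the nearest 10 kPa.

Effective surcharge at the founding depth q = γ·D_f = 19.6 × 1.1 = 21.56 kPa.
The water table coincides with the base, so in the self-weight term γ → γ' = 10.39 kN/m³.
q_ult = q·N_q + 0.5·γ·B·N_γ·s_γ
     = 21.56 × 16.4 + 0.5 × 10.39 × 3.1 × 12.8 × 0.8
     = 353.58 + 164.91 = 518.49 kPa.

q_ult ≈ 520 kPa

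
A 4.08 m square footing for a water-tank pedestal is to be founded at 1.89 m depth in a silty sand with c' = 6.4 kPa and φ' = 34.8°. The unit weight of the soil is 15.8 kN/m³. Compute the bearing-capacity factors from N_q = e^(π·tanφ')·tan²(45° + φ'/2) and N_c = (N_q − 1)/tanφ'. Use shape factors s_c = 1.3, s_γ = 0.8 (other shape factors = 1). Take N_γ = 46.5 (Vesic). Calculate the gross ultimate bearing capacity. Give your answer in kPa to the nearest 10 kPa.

q_ult ≈ 2550 kPa

tan34.8° = 0.695, so N_q = e^(π×0.695)·tan²(62.4°) = 8.877 × 3.659 = 32.48.
N_c = (32.48 − 1)/tan34.8° = 45.29.
q = γ·D_f = 15.8 × 1.89 = 29.862 kPa.
c·N_c·s_c = 6.4 × 45.294 × 1.3 = 376.84 kPa
q·N_q = 29.862 × 32.48 = 969.92 kPa
0.5·γ·B·N_γ·s_γ = 0.5 × 15.8 × 4.08 × 46.5 × 0.8 = 1199 kPa
q_ult = 376.84 + 969.92 + 1199 = 2545.8 kPa.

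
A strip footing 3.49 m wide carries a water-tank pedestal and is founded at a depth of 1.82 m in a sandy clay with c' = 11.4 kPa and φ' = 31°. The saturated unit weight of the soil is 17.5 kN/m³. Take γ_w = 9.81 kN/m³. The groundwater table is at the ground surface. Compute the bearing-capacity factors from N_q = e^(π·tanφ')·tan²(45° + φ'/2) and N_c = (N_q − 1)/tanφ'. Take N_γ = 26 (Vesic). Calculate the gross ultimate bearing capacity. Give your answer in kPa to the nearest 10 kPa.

tan31° = 0.6009, so N_q = e^(π×0.6009)·tan²(60.5°) = 6.604 × 3.124 = 20.63.
N_c = (20.63 − 1)/tan31° = 32.67.
Water table at ground surface, so effective unit weight γ' = 17.5 − 9.81 = 7.69 kN/m³ is used throughout; overburden q = 7.69 × 1.82 = 13.996 kPa; the same γ' applies in the ½γBN_γ term.
Cohesion term c·N_c = 11.4 × 32.671 = 372.45 kPa; surcharge term q·N_q = 13.996 × 20.631 = 288.74 kPa; self-weight term 0.5·γ·B·N_γ = 0.5 × 7.69 × 3.49 × 26 = 348.9 kPa.
q_ult = 372.45 + 288.74 + 348.9 = 1010.1 kPa.

q_ult ≈ 1010 kPa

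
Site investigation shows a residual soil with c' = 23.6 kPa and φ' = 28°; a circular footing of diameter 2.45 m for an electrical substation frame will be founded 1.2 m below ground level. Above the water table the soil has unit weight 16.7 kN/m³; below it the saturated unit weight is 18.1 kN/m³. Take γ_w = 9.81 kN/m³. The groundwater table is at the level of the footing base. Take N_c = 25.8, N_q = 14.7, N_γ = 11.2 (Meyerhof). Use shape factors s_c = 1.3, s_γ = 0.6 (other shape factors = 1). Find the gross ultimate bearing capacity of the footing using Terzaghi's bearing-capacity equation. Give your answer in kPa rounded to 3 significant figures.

q_ult ≈ 1150 kPa

q = γ·D_f = 16.7 × 1.2 = 20.04 kPa.
For the ½γBN_γ term take γ' = 18.1 − 9.81 = 8.29 kN/m³ (soil below base is submerged).
c·N_c·s_c = 23.6 × 25.8 × 1.3 = 791.54 kPa
q·N_q = 20.04 × 14.7 = 294.59 kPa
0.5·γ·B·N_γ·s_γ = 0.5 × 8.29 × 2.45 × 11.2 × 0.6 = 68.243 kPa
q_ult = 791.54 + 294.59 + 68.243 = 1154.4 kPa.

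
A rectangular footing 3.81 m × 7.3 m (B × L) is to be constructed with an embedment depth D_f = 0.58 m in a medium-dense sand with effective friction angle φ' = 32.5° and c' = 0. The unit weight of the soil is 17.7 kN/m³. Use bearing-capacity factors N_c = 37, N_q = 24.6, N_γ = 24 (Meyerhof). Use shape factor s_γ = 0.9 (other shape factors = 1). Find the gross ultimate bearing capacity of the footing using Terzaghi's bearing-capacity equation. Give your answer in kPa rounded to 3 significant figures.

q_ult ≈ 981 kPa

q = γ·D_f = 17.7 × 0.58 = 10.266 kPa.
q·N_q = 10.266 × 24.6 = 252.54 kPa
0.5·γ·B·N_γ·s_γ = 0.5 × 17.7 × 3.81 × 24 × 0.9 = 728.32 kPa
q_ult = 252.54 + 728.32 = 980.86 kPa.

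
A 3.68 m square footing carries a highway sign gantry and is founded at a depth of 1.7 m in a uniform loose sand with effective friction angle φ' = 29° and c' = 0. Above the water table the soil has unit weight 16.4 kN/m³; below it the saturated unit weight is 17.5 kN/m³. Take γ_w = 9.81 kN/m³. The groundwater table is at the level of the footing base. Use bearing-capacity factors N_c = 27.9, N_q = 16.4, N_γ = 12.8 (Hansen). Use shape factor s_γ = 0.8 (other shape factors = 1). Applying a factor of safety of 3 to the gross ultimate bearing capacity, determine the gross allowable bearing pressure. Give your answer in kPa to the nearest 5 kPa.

q_all ≈ 200 kPa

Overburden at base level: q = 16.4 × 1.7 = 27.88 kPa.
Below the base the soil is submerged, so the ½γBN_γ term uses γ' = 17.5 − 9.81 = 7.69 kN/m³.
Surcharge term q·N_q = 27.88 × 16.4 = 457.23 kPa; self-weight term 0.5·γ·B·N_γ·s_γ = 0.5 × 7.69 × 3.68 × 12.8 × 0.8 = 144.89 kPa.
q_ult = 457.23 + 144.89 = 602.12 kPa.
q_all = q_ult / FS = 602.12 / 3 = 200.71 kPa.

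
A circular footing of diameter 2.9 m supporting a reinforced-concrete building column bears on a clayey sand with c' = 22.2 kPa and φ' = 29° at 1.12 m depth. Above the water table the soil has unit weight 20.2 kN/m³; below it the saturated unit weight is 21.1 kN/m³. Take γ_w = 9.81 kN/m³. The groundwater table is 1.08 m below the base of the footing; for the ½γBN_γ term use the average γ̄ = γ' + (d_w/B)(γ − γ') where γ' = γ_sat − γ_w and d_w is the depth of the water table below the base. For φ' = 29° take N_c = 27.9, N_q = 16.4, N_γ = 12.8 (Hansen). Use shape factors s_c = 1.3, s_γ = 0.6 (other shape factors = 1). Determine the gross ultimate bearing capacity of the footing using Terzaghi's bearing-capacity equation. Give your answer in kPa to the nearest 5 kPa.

q_ult ≈ 1340 kPa

q = γ·D_f = 20.2 × 1.12 = 22.624 kPa.
γ' = 11.29 kN/m³; averaging over the depth B below the base, γ̄ = γ' + (d_w/B)(γ − γ') = 14.608 kN/m³.
c·N_c·s_c = 22.2 × 27.9 × 1.3 = 805.19 kPa
q·N_q = 22.624 × 16.4 = 371.03 kPa
0.5·γ·B·N_γ·s_γ = 0.5 × 14.608 × 2.9 × 12.8 × 0.6 = 162.68 kPa
q_ult = 805.19 + 371.03 + 162.68 = 1338.9 kPa.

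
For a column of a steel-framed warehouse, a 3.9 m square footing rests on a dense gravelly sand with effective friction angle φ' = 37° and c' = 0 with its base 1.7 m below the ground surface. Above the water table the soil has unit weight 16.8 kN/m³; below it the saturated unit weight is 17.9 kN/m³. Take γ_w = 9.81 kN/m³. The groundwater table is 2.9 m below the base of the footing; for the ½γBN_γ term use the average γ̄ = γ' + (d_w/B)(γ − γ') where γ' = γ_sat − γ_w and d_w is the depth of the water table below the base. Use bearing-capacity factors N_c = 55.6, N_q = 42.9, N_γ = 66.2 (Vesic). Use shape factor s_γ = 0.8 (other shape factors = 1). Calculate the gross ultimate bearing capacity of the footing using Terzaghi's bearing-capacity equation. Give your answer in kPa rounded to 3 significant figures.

q_ult ≈ 2730 kPa

Effective surcharge at the founding depth q = γ·D_f = 16.8 × 1.7 = 28.56 kPa.
With d_w = 2.9 m < B, γ̄ = 8.09 + (2.9/3.9) × (16.8 − 8.09) = 14.567 kN/m³.
q_ult = q·N_q + 0.5·γ·B·N_γ·s_γ
     = 28.56 × 42.9 + 0.5 × 14.567 × 3.9 × 66.2 × 0.8
     = 1225.2 + 1504.3 = 2729.6 kPa.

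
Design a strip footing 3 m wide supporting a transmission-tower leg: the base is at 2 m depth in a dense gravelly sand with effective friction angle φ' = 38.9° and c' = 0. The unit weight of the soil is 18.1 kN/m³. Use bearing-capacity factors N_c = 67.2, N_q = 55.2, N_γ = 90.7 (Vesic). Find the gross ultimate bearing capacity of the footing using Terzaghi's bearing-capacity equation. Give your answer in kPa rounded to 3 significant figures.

q_ult ≈ 4460 kPa

q = γ·D_f = 18.1 × 2 = 36.2 kPa.
q·N_q = 36.2 × 55.2 = 1998.2 kPa
0.5·γ·B·N_γ = 0.5 × 18.1 × 3 × 90.7 = 2462.5 kPa
q_ult = 1998.2 + 2462.5 = 4460.7 kPa.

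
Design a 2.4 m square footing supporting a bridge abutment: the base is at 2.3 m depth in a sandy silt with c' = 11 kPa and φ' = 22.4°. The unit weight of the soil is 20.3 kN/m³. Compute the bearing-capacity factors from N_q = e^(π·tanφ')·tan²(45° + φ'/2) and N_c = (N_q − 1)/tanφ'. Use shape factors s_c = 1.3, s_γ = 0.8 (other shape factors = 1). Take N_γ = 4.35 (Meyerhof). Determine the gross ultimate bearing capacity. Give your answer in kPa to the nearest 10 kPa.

tan22.4° = 0.4122, so N_q = e^(π×0.4122)·tan²(56.2°) = 3.651 × 2.231 = 8.15.
N_c = (8.15 − 1)/tan22.4° = 17.34.
Effective surcharge at the founding depth q = γ·D_f = 20.3 × 2.3 = 46.69 kPa.
q_ult = c·N_c·s_c + q·N_q + 0.5·γ·B·N_γ·s_γ
     = 11 × 17.337 × 1.3 + 46.69 × 8.1457 + 0.5 × 20.3 × 2.4 × 4.35 × 0.8
     = 247.92 + 380.32 + 84.773 = 713.01 kPa.

q_ult ≈ 710 kPa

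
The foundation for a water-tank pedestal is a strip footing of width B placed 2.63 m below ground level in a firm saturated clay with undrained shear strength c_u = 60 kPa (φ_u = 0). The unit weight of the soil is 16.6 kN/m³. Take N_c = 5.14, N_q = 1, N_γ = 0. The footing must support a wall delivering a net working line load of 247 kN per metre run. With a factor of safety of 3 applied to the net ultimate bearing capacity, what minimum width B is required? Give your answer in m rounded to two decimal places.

B = 2.40 m

Effective surcharge at the founding depth q = γ·D_f = 16.6 × 2.63 = 43.658 kPa.
q_ult = c·N_c + q·N_q
     = 60 × 5.14 + 43.658 × 1
     = 308.4 + 43.658 = 352.06 kPa.
For φ = 0 the ½γBN_γ term vanishes, so q_ult is independent of B. q_net = 352.06 − 43.658 = 308.4 kPa; q_all(net) = 308.4/3 = 102.8 kPa.
Required width B = w / q_all(net) = 247 / 102.8 = 2.403 m.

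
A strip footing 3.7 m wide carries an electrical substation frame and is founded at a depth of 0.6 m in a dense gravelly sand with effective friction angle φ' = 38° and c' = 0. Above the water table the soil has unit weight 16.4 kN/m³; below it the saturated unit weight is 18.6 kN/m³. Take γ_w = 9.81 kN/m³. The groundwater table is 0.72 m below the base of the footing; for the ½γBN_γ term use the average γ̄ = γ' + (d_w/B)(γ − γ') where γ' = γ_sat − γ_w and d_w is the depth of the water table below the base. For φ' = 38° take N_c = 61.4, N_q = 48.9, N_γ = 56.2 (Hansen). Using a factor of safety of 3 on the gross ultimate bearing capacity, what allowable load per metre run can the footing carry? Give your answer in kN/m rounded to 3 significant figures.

Effective surcharge at the founding depth q = γ·D_f = 16.4 × 0.6 = 9.84 kPa.
With d_w = 0.72 m < B, γ̄ = 8.79 + (0.72/3.7) × (16.4 − 8.79) = 10.271 kN/m³.
q_ult = q·N_q + 0.5·γ·B·N_γ
     = 9.84 × 48.9 + 0.5 × 10.271 × 3.7 × 56.2
     = 481.18 + 1067.9 = 1549 kPa.
Gross allowable pressure q_all = 1549 / 3 = 516.35 kPa.
Allowable wall load = q_all × B = 516.35 × 3.7 = 1910.5 kN per metre run.

≈ 1910 kN/m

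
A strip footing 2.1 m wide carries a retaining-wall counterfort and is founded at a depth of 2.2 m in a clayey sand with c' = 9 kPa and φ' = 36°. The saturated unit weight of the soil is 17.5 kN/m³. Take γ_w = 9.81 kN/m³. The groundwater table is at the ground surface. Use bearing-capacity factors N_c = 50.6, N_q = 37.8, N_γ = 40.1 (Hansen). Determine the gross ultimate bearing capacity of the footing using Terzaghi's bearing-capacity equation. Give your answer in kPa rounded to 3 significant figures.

q_ult ≈ 1420 kPa

With the water table at the surface the whole profile is submerged: γ' = 17.5 − 9.81 = 7.69 kN/m³, so q = γ'·D_f = 16.918 kPa; the same γ' applies in the ½γBN_γ term.
q_ult = c·N_c + q·N_q + 0.5·γ·B·N_γ
     = 9 × 50.6 + 16.918 × 37.8 + 0.5 × 7.69 × 2.1 × 40.1
     = 455.4 + 639.5 + 323.79 = 1418.7 kPa.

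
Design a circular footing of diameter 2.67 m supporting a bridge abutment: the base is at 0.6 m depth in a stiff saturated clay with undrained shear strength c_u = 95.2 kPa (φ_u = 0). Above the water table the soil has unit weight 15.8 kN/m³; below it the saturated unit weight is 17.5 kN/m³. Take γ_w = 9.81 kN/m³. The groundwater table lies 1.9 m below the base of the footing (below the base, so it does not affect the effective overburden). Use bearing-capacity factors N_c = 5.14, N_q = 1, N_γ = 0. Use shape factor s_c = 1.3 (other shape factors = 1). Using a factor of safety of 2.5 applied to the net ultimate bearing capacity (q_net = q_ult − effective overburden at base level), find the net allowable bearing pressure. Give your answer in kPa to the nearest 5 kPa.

q = γ·D_f = 15.8 × 0.6 = 9.48 kPa.
c·N_c·s_c = 95.2 × 5.14 × 1.3 = 636.13 kPa
q·N_q = 9.48 × 1 = 9.48 kPa
q_ult = 636.13 + 9.48 = 645.61 kPa.
Net ultimate: q_net = 645.61 − 9.48 = 636.13 kPa.
q_all(net) = 636.13 / 2.5 = 254.45 kPa.

q_all(net) ≈ 255 kPa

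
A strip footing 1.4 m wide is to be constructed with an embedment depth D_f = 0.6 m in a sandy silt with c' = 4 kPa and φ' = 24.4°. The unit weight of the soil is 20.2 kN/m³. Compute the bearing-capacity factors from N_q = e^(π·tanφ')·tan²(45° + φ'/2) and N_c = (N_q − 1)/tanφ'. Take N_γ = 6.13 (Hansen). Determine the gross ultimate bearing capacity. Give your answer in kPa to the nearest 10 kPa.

tan24.4° = 0.4536, so N_q = e^(π×0.4536)·tan²(57.2°) = 4.158 × 2.408 = 10.01.
N_c = (10.01 − 1)/tan24.4° = 19.87.
Overburden at base level: q = 20.2 × 0.6 = 12.12 kPa.
Cohesion term c·N_c = 4 × 19.867 = 79.468 kPa; surcharge term q·N_q = 12.12 × 10.012 = 121.35 kPa; self-weight term 0.5·γ·B·N_γ = 0.5 × 20.2 × 1.4 × 6.13 = 86.678 kPa.
q_ult = 79.468 + 121.35 + 86.678 = 287.49 kPa.

q_ult ≈ 290 kPa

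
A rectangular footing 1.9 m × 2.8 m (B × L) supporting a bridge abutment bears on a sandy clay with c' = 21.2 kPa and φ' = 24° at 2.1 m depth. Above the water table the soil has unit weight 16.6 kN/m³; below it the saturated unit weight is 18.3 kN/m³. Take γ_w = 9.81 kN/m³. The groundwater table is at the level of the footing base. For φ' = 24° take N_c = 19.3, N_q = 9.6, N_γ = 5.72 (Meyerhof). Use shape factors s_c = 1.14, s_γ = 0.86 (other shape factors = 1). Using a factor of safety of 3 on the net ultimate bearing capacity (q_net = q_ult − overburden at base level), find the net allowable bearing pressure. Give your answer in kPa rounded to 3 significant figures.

Effective surcharge at the founding depth q = γ·D_f = 16.6 × 2.1 = 34.86 kPa.
The water table coincides with the base, so in the self-weight term γ → γ' = 8.49 kN/m³.
q_ult = c·N_c·s_c + q·N_q + 0.5·γ·B·N_γ·s_γ
     = 21.2 × 19.3 × 1.14 + 34.86 × 9.6 + 0.5 × 8.49 × 1.9 × 5.72 × 0.86
     = 466.44 + 334.66 + 39.676 = 840.77 kPa.
q_net = 840.77 − 34.86 = 805.91 kPa.
q_all(net) = 805.91 / 3 = 268.64 kPa.

q_all(net) ≈ 269 kPa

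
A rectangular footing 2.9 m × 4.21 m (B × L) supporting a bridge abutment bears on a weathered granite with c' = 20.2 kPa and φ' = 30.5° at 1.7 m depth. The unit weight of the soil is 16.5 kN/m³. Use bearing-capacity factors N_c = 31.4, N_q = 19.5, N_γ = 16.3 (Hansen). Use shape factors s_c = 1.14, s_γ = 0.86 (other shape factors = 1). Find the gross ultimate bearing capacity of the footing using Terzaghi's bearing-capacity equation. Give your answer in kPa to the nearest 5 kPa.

q_ult ≈ 1605 kPa

Overburden at base level: q = 16.5 × 1.7 = 28.05 kPa.
Cohesion term c·N_c·s_c = 20.2 × 31.4 × 1.14 = 723.08 kPa; surcharge term q·N_q = 28.05 × 19.5 = 546.98 kPa; self-weight term 0.5·γ·B·N_γ·s_γ = 0.5 × 16.5 × 2.9 × 16.3 × 0.86 = 335.38 kPa.
q_ult = 723.08 + 546.98 + 335.38 = 1605.4 kPa.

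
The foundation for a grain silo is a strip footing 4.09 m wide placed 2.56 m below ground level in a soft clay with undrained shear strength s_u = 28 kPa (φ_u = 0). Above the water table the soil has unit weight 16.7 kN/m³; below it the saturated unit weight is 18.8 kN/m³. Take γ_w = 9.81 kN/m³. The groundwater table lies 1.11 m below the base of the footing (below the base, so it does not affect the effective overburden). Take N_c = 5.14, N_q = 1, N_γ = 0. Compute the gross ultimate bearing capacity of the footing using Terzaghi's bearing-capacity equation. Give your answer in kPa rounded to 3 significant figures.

q_ult ≈ 187 kPa

Overburden at base level: q = 16.7 × 2.56 = 42.752 kPa.
Cohesion term c·N_c = 28 × 5.14 = 143.92 kPa; surcharge term q·N_q = 42.752 × 1 = 42.752 kPa.
q_ult = 143.92 + 42.752 = 186.67 kPa.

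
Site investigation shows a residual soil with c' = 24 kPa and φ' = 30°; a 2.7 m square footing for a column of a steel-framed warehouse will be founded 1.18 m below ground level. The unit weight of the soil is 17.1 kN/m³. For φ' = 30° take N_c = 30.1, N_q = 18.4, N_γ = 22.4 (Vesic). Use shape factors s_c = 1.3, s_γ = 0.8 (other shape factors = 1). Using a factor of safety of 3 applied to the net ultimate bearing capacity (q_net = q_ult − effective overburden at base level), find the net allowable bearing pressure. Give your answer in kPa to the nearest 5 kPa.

q_all(net) ≈ 570 kPa

Effective surcharge at the founding depth q = γ·D_f = 17.1 × 1.18 = 20.178 kPa.
q_ult = c·N_c·s_c + q·N_q + 0.5·γ·B·N_γ·s_γ
     = 24 × 30.1 × 1.3 + 20.178 × 18.4 + 0.5 × 17.1 × 2.7 × 22.4 × 0.8
     = 939.12 + 371.28 + 413.68 = 1724.1 kPa.
Net ultimate: q_net = 1724.1 − 20.178 = 1703.9 kPa.
q_all(net) = 1703.9 / 3 = 567.97 kPa.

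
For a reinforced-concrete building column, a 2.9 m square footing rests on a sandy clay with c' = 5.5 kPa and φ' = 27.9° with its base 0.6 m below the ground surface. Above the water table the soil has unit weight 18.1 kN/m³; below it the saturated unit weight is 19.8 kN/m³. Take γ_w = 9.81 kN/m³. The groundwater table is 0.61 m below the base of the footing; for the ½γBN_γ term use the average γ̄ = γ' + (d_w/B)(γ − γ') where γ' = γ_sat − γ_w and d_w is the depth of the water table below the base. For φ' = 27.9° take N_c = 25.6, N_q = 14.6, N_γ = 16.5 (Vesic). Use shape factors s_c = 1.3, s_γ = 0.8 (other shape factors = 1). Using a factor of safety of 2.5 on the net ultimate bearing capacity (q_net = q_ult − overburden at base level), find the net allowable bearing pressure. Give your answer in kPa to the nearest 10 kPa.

Effective surcharge at the founding depth q = γ·D_f = 18.1 × 0.6 = 10.86 kPa.
With d_w = 0.61 m < B, γ̄ = 9.99 + (0.61/2.9) × (18.1 − 9.99) = 11.696 kN/m³.
q_ult = c·N_c·s_c + q·N_q + 0.5·γ·B·N_γ·s_γ
     = 5.5 × 25.6 × 1.3 + 10.86 × 14.6 + 0.5 × 11.696 × 2.9 × 16.5 × 0.8
     = 183.04 + 158.56 + 223.86 = 565.46 kPa.
q_net = 565.46 − 10.86 = 554.6 kPa.
q_all(net) = 554.6 / 2.5 = 221.84 kPa.

q_all(net) ≈ 220 kPa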